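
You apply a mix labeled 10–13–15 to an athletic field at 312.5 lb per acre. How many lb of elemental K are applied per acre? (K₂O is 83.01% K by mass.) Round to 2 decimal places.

K₂O per acre = 312.5 × 15% = 46.875 lb.
Elemental K = 46.875 × 0.8301 = 38.9109 lb per acre.

38.91 lb K per acre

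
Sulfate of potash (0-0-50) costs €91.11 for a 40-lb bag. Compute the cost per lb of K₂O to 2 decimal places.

€4.56 per lb K₂O

K₂O in bag = 40 × 50% = 20 lb.
Cost per lb K₂O = €91.11 / 20 = €4.5555.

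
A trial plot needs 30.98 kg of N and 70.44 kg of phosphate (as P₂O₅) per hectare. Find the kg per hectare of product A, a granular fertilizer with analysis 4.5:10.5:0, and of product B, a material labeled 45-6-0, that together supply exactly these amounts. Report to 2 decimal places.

669.79 kg product A, 1.87 kg product B

With a, b = kg per hectare of product A and product B:
N: 0.045·a + 0.45·b = 30.98
P₂O₅: 0.105·a + 0.06·b = 70.44
From row1: a = (30.98 − 0.45·b) / 0.045.
Into row2: 0.105·(30.98 − 0.45·b)/0.045 + 0.06·b = 70.44 → b = 1.86532, a = 669.791.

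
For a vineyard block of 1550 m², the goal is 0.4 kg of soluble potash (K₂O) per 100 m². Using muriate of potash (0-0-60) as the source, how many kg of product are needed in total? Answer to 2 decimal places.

Product per 100 m² = 0.4 / 60% = 0.666667 kg.
Total product = 0.666667 × 1550 / 100 = 10.3333 kg.

10.33 kg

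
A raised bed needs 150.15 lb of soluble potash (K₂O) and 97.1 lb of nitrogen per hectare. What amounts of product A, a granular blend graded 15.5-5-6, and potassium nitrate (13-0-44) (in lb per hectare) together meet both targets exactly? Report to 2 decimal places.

384.18 lb product A, 288.86 lb potassium nitrate

Per-hectare balance (a = product A, b = potassium nitrate):
K₂O: 0.06·a + 0.44·b = 150.15
N: 0.155·a + 0.13·b = 97.1
From row1: a = (150.15 − 0.44·b) / 0.06.
Into row2: 0.155·(150.15 − 0.44·b)/0.06 + 0.13·b = 97.1 → b = 288.862, a = 384.1805.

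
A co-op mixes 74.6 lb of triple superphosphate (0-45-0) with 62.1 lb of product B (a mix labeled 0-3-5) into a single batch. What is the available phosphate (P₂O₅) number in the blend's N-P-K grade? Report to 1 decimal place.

Total mass = 74.6 + 62.1 = 136.7 lb.
P₂O₅ mass = 45%×74.6 + 3%×62.1 = 35.433 lb.
% P₂O₅ = 35.433 / 136.7 = 25.9203%.

25.9% P₂O₅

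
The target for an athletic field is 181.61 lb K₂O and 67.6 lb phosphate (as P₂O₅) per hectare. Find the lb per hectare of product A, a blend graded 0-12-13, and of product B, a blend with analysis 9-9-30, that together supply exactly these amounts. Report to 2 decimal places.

161.94 lb product A, 535.19 lb product B

With a, b = lb per hectare of product A and product B:
K₂O: 0.13·a + 0.3·b = 181.61
P₂O₅: 0.12·a + 0.09·b = 67.6
From row1: a = (181.61 − 0.3·b) / 0.13.
Into row2: 0.12·(181.61 − 0.3·b)/0.13 + 0.09·b = 67.6 → b = 535.193, a = 161.938.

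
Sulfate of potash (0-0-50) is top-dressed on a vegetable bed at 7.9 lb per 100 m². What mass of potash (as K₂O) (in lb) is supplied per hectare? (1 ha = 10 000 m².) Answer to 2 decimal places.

395.00 lb K₂O per hectare

K₂O per 100 m² = 7.9 × 50% = 3.95 lb.
Convert to per hectare: 3.95 × 100 = 395 lb.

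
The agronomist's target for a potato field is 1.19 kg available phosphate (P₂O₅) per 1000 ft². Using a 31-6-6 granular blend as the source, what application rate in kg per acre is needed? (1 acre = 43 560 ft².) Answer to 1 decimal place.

Product per 1000 ft² = 1.19 / 6% = 19.8333 kg.
Convert to per acre: 19.8333 × 43.56 = 863.94 kg.

863.9 kg of product per acre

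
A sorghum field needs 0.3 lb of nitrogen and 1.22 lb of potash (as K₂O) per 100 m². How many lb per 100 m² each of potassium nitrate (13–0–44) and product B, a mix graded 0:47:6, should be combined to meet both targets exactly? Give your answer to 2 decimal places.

2.31 lb potassium nitrate, 3.41 lb product B

With a, b = lb per 100 m² of potassium nitrate and product B:
N: 0.13·a + 0·b = 0.3
K₂O: 0.44·a + 0.06·b = 1.22
From row1: a = (0.3 − 0·b) / 0.13.
Into row2: 0.44·(0.3 − 0·b)/0.13 + 0.06·b = 1.22 → b = 3.41026, a = 2.30769.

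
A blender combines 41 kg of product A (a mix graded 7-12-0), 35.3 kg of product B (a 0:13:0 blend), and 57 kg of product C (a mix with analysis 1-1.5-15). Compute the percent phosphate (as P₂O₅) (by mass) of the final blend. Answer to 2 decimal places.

Total mass = 41 + 35.3 + 57 = 133.3 kg.
P₂O₅ mass = 12%×41 + 13%×35.3 + 1.5%×57 = 10.364 kg.
% P₂O₅ = 10.364 / 133.3 = 7.77494%.

7.77% P₂O₅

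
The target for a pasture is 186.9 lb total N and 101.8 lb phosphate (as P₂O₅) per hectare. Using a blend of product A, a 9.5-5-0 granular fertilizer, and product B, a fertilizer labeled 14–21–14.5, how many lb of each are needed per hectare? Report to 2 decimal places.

Let a = lb of product A, b = lb of product B (per hectare).
N: 0.095·a + 0.14·b = 186.9
P₂O₅: 0.05·a + 0.21·b = 101.8
Eliminate a: (row1) − 0.095/0.05·(row2) → -0.259·b = -6.52, so b = 25.1737.
Back-substitute: a = (186.9 − 0.14·25.1737) / 0.095 = 1930.2703.

1930.27 lb product A, 25.17 lb product B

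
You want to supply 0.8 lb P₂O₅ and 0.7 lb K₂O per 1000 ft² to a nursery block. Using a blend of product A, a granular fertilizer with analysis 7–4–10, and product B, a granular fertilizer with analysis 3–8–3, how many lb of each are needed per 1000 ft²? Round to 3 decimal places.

4.706 lb product A, 7.647 lb product B

With a, b = lb per 1000 ft² of product A and product B:
P₂O₅: 0.04·a + 0.08·b = 0.8
K₂O: 0.1·a + 0.03·b = 0.7
Solving simultaneously: a = 4.70588, b = 7.64706.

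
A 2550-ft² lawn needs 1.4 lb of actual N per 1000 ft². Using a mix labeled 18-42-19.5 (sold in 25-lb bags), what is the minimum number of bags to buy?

Product per 1000 ft² = 1.4 / 18% = 7.77778 lb.
Total product = 7.77778 × 2550 / 1000 = 19.8333 lb.
Bags = ⌈19.8333 / 25⌉ = 1.

1 bags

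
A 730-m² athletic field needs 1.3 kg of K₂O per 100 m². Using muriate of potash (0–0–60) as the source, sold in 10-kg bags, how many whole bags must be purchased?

Product per 100 m² = 1.3 / 60% = 2.16667 kg.
Total product = 2.16667 × 730 / 100 = 15.8167 kg.
Bags = ⌈15.8167 / 10⌉ = 2.

2 bags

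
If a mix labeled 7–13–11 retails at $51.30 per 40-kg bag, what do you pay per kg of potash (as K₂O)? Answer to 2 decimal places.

$11.66 per kg K₂O

K₂O in bag = 40 × 11% = 4.4 kg.
Cost per kg K₂O = $51.30 / 4.4 = $11.6591.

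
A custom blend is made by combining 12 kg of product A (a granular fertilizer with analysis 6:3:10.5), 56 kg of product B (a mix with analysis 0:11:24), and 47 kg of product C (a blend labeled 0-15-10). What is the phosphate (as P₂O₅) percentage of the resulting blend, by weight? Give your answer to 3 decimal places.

Total mass = 12 + 56 + 47 = 115 kg.
P₂O₅ mass = 3%×12 + 11%×56 + 15%×47 = 13.57 kg.
% P₂O₅ = 13.57 / 115 = 11.8%.

11.800% P₂O₅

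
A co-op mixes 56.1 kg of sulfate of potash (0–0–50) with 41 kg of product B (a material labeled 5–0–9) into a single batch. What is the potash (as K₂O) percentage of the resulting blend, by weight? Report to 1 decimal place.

32.7% K₂O

Total mass = 56.1 + 41 = 97.1 kg.
K₂O mass = 50%×56.1 + 9%×41 = 31.74 kg.
% K₂O = 31.74 / 97.1 = 32.688%.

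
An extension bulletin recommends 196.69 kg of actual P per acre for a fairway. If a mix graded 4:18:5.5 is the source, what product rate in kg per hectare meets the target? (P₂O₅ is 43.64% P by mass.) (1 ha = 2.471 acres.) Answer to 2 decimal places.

6187.25 kg of product per hectare

As P₂O₅: 196.69 / 0.4364 = 450.71 kg per acre.
Product per acre = 450.71 / 18% = 2503.95 kg.
Convert to per hectare: 2503.95 × 2.471 = 6187.252 kg.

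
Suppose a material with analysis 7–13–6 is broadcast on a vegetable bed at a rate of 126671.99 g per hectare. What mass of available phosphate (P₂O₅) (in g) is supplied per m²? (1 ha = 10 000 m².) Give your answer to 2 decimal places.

1.65 g P₂O₅ per sq m

P₂O₅ per hectare = 126671.99 × 13% = 16467.4 g.
Convert to per m²: 16467.4 × 0.0001 = 1.64674 g.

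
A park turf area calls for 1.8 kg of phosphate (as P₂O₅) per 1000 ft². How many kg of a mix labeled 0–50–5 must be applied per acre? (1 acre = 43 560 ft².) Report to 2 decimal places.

156.82 kg of product per acre

Product per 1000 ft² = 1.8 / 50% = 3.6 kg.
Convert to per acre: 3.6 × 43.56 = 156.816 kg.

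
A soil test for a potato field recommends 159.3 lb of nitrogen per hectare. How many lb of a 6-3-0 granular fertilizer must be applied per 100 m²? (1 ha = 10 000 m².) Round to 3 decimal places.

Product per hectare = 159.3 / 6% = 2655 lb.
Convert to per 100 m²: 2655 × 0.01 = 26.55 lb.

26.550 lb of product per hundred sq m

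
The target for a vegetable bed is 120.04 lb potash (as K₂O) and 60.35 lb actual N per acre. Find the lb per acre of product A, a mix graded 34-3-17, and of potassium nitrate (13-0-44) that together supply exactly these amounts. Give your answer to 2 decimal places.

85.87 lb product A, 239.64 lb potassium nitrate

With a, b = lb per acre of product A and potassium nitrate:
K₂O: 0.17·a + 0.44·b = 120.04
N: 0.34·a + 0.13·b = 60.35
Eliminate a: (row1) − 0.17/0.34·(row2) → 0.375·b = 89.865, so b = 239.64.
Back-substitute: a = (120.04 − 0.44·239.64) / 0.17 = 85.8729.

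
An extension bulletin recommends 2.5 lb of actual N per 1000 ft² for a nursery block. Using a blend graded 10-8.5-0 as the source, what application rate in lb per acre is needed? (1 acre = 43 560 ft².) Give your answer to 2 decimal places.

Product per 1000 ft² = 2.5 / 10% = 25 lb.
Convert to per acre: 25 × 43.56 = 1089 lb.

1089.00 lb of product per acre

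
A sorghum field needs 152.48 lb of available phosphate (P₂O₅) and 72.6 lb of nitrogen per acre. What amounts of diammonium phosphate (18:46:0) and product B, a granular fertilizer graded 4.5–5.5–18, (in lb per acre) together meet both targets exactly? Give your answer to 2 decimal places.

265.61 lb diammonium phosphate, 550.89 lb product B

With a, b = lb per acre of diammonium phosphate and product B:
P₂O₅: 0.46·a + 0.055·b = 152.48
N: 0.18·a + 0.045·b = 72.6
From row1: a = (152.48 − 0.055·b) / 0.46.
Into row2: 0.18·(152.48 − 0.055·b)/0.46 + 0.045·b = 72.6 → b = 550.889, a = 265.611.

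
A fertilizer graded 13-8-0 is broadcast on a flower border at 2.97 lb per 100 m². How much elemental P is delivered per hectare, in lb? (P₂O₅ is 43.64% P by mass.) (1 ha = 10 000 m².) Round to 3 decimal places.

10.369 lb P per hectare

P₂O₅ per 100 m² = 2.97 × 8% = 0.2376 lb.
Elemental P = 0.2376 × 0.4364 = 0.103689 lb per 100 m².
Convert to per hectare: 0.103689 × 100 = 10.3689 lb.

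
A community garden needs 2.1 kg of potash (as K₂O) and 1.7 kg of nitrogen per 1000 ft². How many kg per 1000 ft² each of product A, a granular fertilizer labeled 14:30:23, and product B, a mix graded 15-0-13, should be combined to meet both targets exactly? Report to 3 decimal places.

Per-1000 ft² balance (a = product A, b = product B):
K₂O: 0.23·a + 0.13·b = 2.1
N: 0.14·a + 0.15·b = 1.7
From row1: a = (2.1 − 0.13·b) / 0.23.
Into row2: 0.14·(2.1 − 0.13·b)/0.23 + 0.15·b = 1.7 → b = 5.95092, a = 5.76687.

5.767 kg product A, 5.951 kg product B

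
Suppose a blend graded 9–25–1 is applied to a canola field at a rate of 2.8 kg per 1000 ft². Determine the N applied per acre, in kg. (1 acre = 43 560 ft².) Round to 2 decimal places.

10.98 kg N per acre

nitrogen per 1000 ft² = 2.8 × 9% = 0.252 kg.
Convert to per acre: 0.252 × 43.56 = 10.9771 kg.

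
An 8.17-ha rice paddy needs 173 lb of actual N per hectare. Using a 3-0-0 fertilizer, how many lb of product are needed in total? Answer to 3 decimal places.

Product per hectare = 173 / 3% = 5766.67 lb.
Total product = 5766.67 × 8.17 = 47113.6667 lb.

47113.667 lb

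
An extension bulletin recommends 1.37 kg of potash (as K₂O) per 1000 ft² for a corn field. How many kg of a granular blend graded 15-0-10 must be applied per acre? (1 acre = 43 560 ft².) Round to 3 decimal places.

596.772 kg of product per acre

Product per 1000 ft² = 1.37 / 10% = 13.7 kg.
Convert to per acre: 13.7 × 43.56 = 596.772 kg.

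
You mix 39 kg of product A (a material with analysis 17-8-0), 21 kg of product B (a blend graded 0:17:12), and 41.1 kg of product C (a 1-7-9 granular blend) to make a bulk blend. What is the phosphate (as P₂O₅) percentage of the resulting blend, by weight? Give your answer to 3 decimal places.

Total mass = 39 + 21 + 41.1 = 101.1 kg.
P₂O₅ mass = 8%×39 + 17%×21 + 7%×41.1 = 9.567 kg.
% P₂O₅ = 9.567 / 101.1 = 9.46291%.

9.463% P₂O₅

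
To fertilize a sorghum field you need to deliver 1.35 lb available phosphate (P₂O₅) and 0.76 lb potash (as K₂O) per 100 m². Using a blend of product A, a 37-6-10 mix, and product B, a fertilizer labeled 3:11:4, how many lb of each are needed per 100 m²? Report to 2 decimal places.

With a, b = lb per 100 m² of product A and product B:
P₂O₅: 0.06·a + 0.11·b = 1.35
K₂O: 0.1·a + 0.04·b = 0.76
Solving simultaneously: a = 3.44186, b = 10.3953.

3.44 lb product A, 10.40 lb product B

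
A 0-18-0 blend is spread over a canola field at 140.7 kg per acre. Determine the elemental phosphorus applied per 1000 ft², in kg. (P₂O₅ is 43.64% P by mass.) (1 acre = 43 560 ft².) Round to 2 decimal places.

0.25 kg P per thousand sq ft

P₂O₅ per acre = 140.7 × 18% = 25.326 kg.
Elemental P = 25.326 × 0.4364 = 11.0523 kg per acre.
Convert to per 1000 ft²: 11.0523 × 0.0229568 = 0.253725 kg.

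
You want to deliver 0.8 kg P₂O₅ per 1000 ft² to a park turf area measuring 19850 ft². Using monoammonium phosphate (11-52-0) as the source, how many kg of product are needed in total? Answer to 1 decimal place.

30.5 kg

Product per 1000 ft² = 0.8 / 52% = 1.53846 kg.
Total product = 1.53846 × 19850 / 1000 = 30.5385 kg.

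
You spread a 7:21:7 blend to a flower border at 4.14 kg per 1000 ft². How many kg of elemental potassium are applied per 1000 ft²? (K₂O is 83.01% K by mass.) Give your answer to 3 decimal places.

0.241 kg K per thousand sq ft

K₂O per 1000 ft² = 4.14 × 7% = 0.2898 kg.
Elemental K = 0.2898 × 0.8301 = 0.240563 kg per 1000 ft².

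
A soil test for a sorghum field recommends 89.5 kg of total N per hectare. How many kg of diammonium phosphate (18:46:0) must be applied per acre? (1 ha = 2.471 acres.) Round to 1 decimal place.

201.2 kg of product per acre

Product per hectare = 89.5 / 18% = 497.222 kg.
Convert to per acre: 497.222 × 0.404694 = 201.223 kg.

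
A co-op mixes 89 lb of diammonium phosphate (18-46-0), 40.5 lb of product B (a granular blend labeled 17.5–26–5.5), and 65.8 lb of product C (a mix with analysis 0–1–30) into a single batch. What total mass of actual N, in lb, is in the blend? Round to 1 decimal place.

23.1 lb N

N mass = 18%×89 + 17.5%×40.5 + 0%×65.8 = 23.1075 lb.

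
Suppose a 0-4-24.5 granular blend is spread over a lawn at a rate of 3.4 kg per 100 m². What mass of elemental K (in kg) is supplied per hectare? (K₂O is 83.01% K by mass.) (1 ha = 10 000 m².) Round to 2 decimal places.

K₂O per 100 m² = 3.4 × 24.5% = 0.833 kg.
Elemental K = 0.833 × 0.8301 = 0.691473 kg per 100 m².
Convert to per hectare: 0.691473 × 100 = 69.1473 kg.

69.15 kg K per hectare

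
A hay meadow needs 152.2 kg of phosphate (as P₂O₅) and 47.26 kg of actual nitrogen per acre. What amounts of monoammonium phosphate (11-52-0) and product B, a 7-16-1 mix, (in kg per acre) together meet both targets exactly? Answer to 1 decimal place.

Per-acre balance (a = monoammonium phosphate, b = product B):
P₂O₅: 0.52·a + 0.16·b = 152.2
N: 0.11·a + 0.07·b = 47.26
Eliminate a: (row1) − 0.52/0.11·(row2) → -0.170909·b = -71.2109, so b = 416.66.
Back-substitute: a = (152.2 − 0.16·416.66) / 0.52 = 164.489.

164.5 kg monoammonium phosphate, 416.7 kg product B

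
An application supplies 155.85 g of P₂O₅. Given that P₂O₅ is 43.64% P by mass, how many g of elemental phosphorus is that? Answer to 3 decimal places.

P = 155.85 × 0.4364 = 68.0129 g.

68.013 g P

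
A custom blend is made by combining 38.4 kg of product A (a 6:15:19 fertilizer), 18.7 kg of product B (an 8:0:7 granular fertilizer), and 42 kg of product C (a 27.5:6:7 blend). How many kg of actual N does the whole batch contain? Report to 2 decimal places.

15.35 kg N

N mass = 6%×38.4 + 8%×18.7 + 27.5%×42 = 15.35 kg.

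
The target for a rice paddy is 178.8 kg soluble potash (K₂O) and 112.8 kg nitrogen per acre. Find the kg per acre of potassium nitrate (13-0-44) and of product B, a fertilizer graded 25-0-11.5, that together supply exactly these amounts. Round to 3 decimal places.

Let a = kg of potassium nitrate, b = kg of product B (per acre).
K₂O: 0.44·a + 0.115·b = 178.8
N: 0.13·a + 0.25·b = 112.8
Eliminate a: (row1) − 0.44/0.13·(row2) → -0.731154·b = -202.985, so b = 277.6223.
Back-substitute: a = (178.8 − 0.115·277.6223) / 0.44 = 333.8033.

333.803 kg potassium nitrate, 277.622 kg product B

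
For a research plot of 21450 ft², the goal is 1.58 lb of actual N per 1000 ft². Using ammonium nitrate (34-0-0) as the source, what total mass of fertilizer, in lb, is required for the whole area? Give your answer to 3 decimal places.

Product per 1000 ft² = 1.58 / 34% = 4.64706 lb.
Total product = 4.64706 × 21450 / 1000 = 99.6794 lb.

99.679 lb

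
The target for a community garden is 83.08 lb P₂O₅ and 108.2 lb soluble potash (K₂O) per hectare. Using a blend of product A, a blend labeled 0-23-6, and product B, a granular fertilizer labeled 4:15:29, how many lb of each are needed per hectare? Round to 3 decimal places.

Per-hectare balance (a = product A, b = product B):
P₂O₅: 0.23·a + 0.15·b = 83.08
K₂O: 0.06·a + 0.29·b = 108.2
From row1: a = (83.08 − 0.15·b) / 0.23.
Into row2: 0.06·(83.08 − 0.15·b)/0.23 + 0.29·b = 108.2 → b = 344.9081, a = 136.2773.

136.277 lb product A, 344.908 lb product B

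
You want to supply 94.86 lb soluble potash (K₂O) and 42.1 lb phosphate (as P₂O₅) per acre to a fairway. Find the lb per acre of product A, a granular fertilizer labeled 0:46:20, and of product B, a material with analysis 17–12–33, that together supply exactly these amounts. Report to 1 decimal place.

Per-acre balance (a = product A, b = product B):
K₂O: 0.2·a + 0.33·b = 94.86
P₂O₅: 0.46·a + 0.12·b = 42.1
Eliminate b: (row1) − 0.33/0.12·(row2) → -1.065·a = -20.915, so a = 19.6385.
Then b = (42.1 − 0.46·19.6385) / 0.12 = 275.552.

19.6 lb product A, 275.6 lb product B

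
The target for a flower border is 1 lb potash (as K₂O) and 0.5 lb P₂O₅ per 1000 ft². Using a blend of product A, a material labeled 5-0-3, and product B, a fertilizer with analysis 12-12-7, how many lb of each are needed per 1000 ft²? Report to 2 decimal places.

Let a = lb of product A, b = lb of product B (per 1000 ft²).
K₂O: 0.03·a + 0.07·b = 1
P₂O₅: 0·a + 0.12·b = 0.5
Solving simultaneously: a = 23.6111, b = 4.16667.

23.61 lb product A, 4.17 lb product B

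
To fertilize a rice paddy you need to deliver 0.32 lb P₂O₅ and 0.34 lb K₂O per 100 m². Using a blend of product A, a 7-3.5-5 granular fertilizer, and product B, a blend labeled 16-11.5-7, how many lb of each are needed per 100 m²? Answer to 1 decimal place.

Let a = lb of product A, b = lb of product B (per 100 m²).
P₂O₅: 0.035·a + 0.115·b = 0.32
K₂O: 0.05·a + 0.07·b = 0.34
Eliminate a: (row1) − 0.035/0.05·(row2) → 0.066·b = 0.082, so b = 1.24242.
Back-substitute: a = (0.32 − 0.115·1.24242) / 0.035 = 5.06061.

5.1 lb product A, 1.2 lb product B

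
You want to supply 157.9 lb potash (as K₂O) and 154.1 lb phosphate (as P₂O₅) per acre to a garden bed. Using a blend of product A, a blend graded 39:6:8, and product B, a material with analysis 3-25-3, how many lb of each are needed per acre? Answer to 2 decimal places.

With a, b = lb per acre of product A and product B:
K₂O: 0.08·a + 0.03·b = 157.9
P₂O₅: 0.06·a + 0.25·b = 154.1
From row1: a = (157.9 − 0.03·b) / 0.08.
Into row2: 0.06·(157.9 − 0.03·b)/0.08 + 0.25·b = 154.1 → b = 156.813, a = 1914.945.

1914.95 lb product A, 156.81 lb product B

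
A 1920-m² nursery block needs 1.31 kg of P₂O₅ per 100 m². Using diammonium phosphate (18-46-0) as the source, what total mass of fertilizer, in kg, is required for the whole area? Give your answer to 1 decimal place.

54.7 kg

Product per 100 m² = 1.31 / 46% = 2.84783 kg.
Total product = 2.84783 × 1920 / 100 = 54.6783 kg.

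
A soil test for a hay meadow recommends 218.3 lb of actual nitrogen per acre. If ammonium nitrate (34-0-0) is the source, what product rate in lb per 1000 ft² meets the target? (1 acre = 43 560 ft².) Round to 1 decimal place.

Product per acre = 218.3 / 34% = 642.059 lb.
Convert to per 1000 ft²: 642.059 × 0.0229568 = 14.7396 lb.

14.7 lb of product per thousand sq ft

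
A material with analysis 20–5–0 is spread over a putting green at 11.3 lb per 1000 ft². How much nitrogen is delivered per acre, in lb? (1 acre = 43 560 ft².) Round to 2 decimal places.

nitrogen per 1000 ft² = 11.3 × 20% = 2.26 lb.
Convert to per acre: 2.26 × 43.56 = 98.4456 lb.

98.45 lb N per acre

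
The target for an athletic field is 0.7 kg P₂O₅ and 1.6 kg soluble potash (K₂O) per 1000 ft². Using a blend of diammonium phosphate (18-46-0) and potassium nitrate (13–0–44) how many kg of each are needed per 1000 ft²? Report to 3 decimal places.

With a, b = kg per 1000 ft² of diammonium phosphate and potassium nitrate:
P₂O₅: 0.46·a + 0·b = 0.7
K₂O: 0·a + 0.44·b = 1.6
Solving simultaneously: a = 1.52174, b = 3.63636.

1.522 kg diammonium phosphate, 3.636 kg potassium nitrate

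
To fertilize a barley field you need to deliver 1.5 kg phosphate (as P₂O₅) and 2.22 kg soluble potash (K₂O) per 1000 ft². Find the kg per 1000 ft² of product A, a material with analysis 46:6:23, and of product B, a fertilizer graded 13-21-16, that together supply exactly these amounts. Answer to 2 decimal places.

5.84 kg product A, 5.47 kg product B

Per-1000 ft² balance (a = product A, b = product B):
P₂O₅: 0.06·a + 0.21·b = 1.5
K₂O: 0.23·a + 0.16·b = 2.22
Eliminate a: (row1) − 0.06/0.23·(row2) → 0.168261·b = 0.92087, so b = 5.47287.
Back-substitute: a = (1.5 − 0.21·5.47287) / 0.06 = 5.84496.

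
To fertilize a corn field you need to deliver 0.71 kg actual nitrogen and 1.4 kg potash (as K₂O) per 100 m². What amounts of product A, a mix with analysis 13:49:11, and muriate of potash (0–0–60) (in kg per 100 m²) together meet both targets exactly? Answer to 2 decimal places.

5.46 kg product A, 1.33 kg muriate of potash

Per-100 m² balance (a = product A, b = muriate of potash):
N: 0.13·a + 0·b = 0.71
K₂O: 0.11·a + 0.6·b = 1.4
Solving simultaneously: a = 5.46154, b = 1.33205.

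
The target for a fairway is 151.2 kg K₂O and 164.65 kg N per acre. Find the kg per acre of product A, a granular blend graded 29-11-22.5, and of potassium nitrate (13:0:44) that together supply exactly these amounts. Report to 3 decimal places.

Per-acre balance (a = product A, b = potassium nitrate):
K₂O: 0.225·a + 0.44·b = 151.2
N: 0.29·a + 0.13·b = 164.65
Solving simultaneously: a = 536.75648, b = 69.1586.

536.756 kg product A, 69.159 kg potassium nitrate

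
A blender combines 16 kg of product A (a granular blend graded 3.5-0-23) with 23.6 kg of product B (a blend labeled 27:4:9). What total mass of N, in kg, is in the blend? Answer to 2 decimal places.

6.93 kg N

N mass = 3.5%×16 + 27%×23.6 = 6.932 kg.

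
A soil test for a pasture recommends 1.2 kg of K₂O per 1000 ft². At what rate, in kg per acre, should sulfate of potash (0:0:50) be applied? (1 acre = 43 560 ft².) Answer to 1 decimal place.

104.5 kg of product per acre

Product per 1000 ft² = 1.2 / 50% = 2.4 kg.
Convert to per acre: 2.4 × 43.56 = 104.544 kg.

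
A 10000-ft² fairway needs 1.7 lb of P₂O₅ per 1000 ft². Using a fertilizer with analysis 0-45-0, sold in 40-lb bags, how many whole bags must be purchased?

Product per 1000 ft² = 1.7 / 45% = 3.77778 lb.
Total product = 3.77778 × 10000 / 1000 = 37.7778 lb.
Bags = ⌈37.7778 / 40⌉ = 1.

1 bags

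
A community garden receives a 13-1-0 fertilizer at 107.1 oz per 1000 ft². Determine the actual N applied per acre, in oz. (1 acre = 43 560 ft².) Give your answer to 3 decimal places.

nitrogen per 1000 ft² = 107.1 × 13% = 13.923 oz.
Convert to per acre: 13.923 × 43.56 = 606.4859 oz.

606.486 oz N per acre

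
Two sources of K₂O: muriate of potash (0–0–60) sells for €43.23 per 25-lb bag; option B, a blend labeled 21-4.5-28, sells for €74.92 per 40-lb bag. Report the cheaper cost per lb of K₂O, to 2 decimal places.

€2.88 per lb K₂O (muriate of potash)

muriate of potash: K₂O per bag = 25 × 60% = 15 lb; cost = 43.23 / 15 = €2.8820/lb K₂O.
option B: K₂O per bag = 40 × 28% = 11.2 lb; cost = 74.92 / 11.2 = €6.6893/lb K₂O.
muriate of potash is cheaper.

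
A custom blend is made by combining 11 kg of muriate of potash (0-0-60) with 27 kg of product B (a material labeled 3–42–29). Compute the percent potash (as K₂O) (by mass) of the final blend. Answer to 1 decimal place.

38.0% K₂O

Total mass = 11 + 27 = 38 kg.
K₂O mass = 60%×11 + 29%×27 = 14.43 kg.
% K₂O = 14.43 / 38 = 37.9737%.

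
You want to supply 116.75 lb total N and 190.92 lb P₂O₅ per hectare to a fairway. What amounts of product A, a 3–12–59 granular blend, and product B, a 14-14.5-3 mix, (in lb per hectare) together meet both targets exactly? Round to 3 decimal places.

With a, b = lb per hectare of product A and product B:
N: 0.03·a + 0.14·b = 116.75
P₂O₅: 0.12·a + 0.145·b = 190.92
From row1: a = (116.75 − 0.14·b) / 0.03.
Into row2: 0.12·(116.75 − 0.14·b)/0.03 + 0.145·b = 190.92 → b = 665.25301, a = 787.1526.

787.153 lb product A, 665.253 lb product B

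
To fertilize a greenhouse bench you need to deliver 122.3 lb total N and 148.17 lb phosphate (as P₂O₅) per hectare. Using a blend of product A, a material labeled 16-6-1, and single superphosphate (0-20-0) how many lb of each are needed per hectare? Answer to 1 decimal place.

Let a = lb of product A, b = lb of single superphosphate (per hectare).
N: 0.16·a + 0·b = 122.3
P₂O₅: 0.06·a + 0.2·b = 148.17
Eliminate a: (row1) − 0.16/0.06·(row2) → -0.533333·b = -272.82, so b = 511.537.
Back-substitute: a = (122.3 − 0·511.537) / 0.16 = 764.375.

764.4 lb product A, 511.5 lb single superphosphate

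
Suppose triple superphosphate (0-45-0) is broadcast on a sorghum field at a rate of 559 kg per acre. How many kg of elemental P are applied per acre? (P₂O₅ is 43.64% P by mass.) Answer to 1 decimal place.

P₂O₅ per acre = 559 × 45% = 251.55 kg.
Elemental P = 251.55 × 0.4364 = 109.776 kg per acre.

109.8 kg P per acre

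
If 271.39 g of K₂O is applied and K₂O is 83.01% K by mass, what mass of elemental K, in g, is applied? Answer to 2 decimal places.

225.28 g K

K = 271.39 × 0.8301 = 225.281 g.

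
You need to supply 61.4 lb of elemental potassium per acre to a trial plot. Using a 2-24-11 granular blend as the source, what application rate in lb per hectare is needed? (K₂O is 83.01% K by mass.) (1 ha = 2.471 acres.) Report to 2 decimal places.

As K₂O: 61.4 / 0.8301 = 73.967 lb per acre.
Product per acre = 73.967 / 11% = 672.427 lb.
Convert to per hectare: 672.427 × 2.471 = 1661.568 lb.

1661.57 lb of product per hectare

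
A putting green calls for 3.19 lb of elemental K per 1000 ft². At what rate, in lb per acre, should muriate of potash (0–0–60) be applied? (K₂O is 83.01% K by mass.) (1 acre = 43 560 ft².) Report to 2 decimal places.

As K₂O: 3.19 / 0.8301 = 3.84291 lb per 1000 ft².
Product per 1000 ft² = 3.84291 / 60% = 6.40485 lb.
Convert to per acre: 6.40485 × 43.56 = 278.995 lb.

279.00 lb of product per acre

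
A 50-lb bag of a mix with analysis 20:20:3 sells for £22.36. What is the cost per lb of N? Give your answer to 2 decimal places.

£2.24 per lb N

N in bag = 50 × 20% = 10 lb.
Cost per lb N = £22.36 / 10 = £2.2360.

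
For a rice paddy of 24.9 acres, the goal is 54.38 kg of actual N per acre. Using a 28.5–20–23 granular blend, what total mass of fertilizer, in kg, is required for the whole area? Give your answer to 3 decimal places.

4751.095 kg

Product per acre = 54.38 / 28.5% = 190.807 kg.
Total product = 190.807 × 24.9 = 4751.0947 kg.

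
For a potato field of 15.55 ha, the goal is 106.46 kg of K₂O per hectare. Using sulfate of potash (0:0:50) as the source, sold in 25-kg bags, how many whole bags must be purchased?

133 bags

Product per hectare = 106.46 / 50% = 212.92 kg.
Total product = 212.92 × 15.55 = 3310.91 kg.
Bags = ⌈3310.91 / 25⌉ = 133.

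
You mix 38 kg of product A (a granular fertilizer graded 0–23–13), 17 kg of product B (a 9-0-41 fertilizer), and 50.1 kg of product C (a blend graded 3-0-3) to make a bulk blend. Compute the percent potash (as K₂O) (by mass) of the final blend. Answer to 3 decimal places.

Total mass = 38 + 17 + 50.1 = 105.1 kg.
K₂O mass = 13%×38 + 41%×17 + 3%×50.1 = 13.413 kg.
% K₂O = 13.413 / 105.1 = 12.7621%.

12.762% K₂O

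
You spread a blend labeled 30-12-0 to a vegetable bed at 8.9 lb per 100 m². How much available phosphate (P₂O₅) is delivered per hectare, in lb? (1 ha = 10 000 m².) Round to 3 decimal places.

106.800 lb P₂O₅ per hectare

P₂O₅ per 100 m² = 8.9 × 12% = 1.068 lb.
Convert to per hectare: 1.068 × 100 = 106.8 lb.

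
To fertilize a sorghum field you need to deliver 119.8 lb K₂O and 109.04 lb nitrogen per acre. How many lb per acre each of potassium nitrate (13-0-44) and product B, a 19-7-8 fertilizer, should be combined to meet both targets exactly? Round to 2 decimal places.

191.79 lb potassium nitrate, 442.67 lb product B

Per-acre balance (a = potassium nitrate, b = product B):
K₂O: 0.44·a + 0.08·b = 119.8
N: 0.13·a + 0.19·b = 109.04
From row1: a = (119.8 − 0.08·b) / 0.44.
Into row2: 0.13·(119.8 − 0.08·b)/0.44 + 0.19·b = 109.04 → b = 442.672, a = 191.787.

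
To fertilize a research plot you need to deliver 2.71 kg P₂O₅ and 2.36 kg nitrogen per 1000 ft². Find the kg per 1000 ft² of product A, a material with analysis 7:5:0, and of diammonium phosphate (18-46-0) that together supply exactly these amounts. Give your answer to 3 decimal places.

25.767 kg product A, 3.091 kg diammonium phosphate

Per-1000 ft² balance (a = product A, b = diammonium phosphate):
P₂O₅: 0.05·a + 0.46·b = 2.71
N: 0.07·a + 0.18·b = 2.36
Eliminate a: (row1) − 0.05/0.07·(row2) → 0.331429·b = 1.02429, so b = 3.09052.
Back-substitute: a = (2.71 − 0.46·3.09052) / 0.05 = 25.7672.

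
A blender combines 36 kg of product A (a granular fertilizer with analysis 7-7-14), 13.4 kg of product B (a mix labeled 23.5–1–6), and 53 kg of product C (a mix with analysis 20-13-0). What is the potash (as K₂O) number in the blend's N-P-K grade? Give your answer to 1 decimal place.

5.7% K₂O

Total mass = 36 + 13.4 + 53 = 102.4 kg.
K₂O mass = 14%×36 + 6%×13.4 + 0%×53 = 5.844 kg.
% K₂O = 5.844 / 102.4 = 5.70703%.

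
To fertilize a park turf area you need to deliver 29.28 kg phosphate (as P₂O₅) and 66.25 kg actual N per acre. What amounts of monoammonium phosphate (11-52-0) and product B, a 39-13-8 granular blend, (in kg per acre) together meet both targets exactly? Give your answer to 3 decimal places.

14.890 kg monoammonium phosphate, 165.672 kg product B

Per-acre balance (a = monoammonium phosphate, b = product B):
P₂O₅: 0.52·a + 0.13·b = 29.28
N: 0.11·a + 0.39·b = 66.25
Solving simultaneously: a = 14.8897, b = 165.6721.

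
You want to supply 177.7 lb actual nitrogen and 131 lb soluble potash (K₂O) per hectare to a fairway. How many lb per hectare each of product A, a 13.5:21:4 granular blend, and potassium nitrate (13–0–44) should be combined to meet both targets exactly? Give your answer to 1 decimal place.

1128.4 lb product A, 195.1 lb potassium nitrate

Per-hectare balance (a = product A, b = potassium nitrate):
N: 0.135·a + 0.13·b = 177.7
K₂O: 0.04·a + 0.44·b = 131
Solving simultaneously: a = 1128.38, b = 195.148.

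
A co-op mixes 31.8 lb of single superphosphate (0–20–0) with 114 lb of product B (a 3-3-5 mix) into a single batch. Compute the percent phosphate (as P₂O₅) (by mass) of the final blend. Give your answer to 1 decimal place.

Total mass = 31.8 + 114 = 145.8 lb.
P₂O₅ mass = 20%×31.8 + 3%×114 = 9.78 lb.
% P₂O₅ = 9.78 / 145.8 = 6.70782%.

6.7% P₂O₅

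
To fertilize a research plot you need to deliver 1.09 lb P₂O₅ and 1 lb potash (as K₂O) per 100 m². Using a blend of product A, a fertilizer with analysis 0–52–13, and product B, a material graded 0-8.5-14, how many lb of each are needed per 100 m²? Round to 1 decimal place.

1.1 lb product A, 6.1 lb product B

With a, b = lb per 100 m² of product A and product B:
P₂O₅: 0.52·a + 0.085·b = 1.09
K₂O: 0.13·a + 0.14·b = 1
Eliminate b: (row1) − 0.085/0.14·(row2) → 0.441071·a = 0.482857, so a = 1.09474.
Then b = (1 − 0.13·1.09474) / 0.14 = 6.12632.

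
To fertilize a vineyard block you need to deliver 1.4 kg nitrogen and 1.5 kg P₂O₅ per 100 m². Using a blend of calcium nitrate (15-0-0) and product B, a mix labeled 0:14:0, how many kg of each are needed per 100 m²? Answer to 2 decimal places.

9.33 kg calcium nitrate, 10.71 kg product B

Let a = kg of calcium nitrate, b = kg of product B (per 100 m²).
N: 0.15·a + 0·b = 1.4
P₂O₅: 0·a + 0.14·b = 1.5
Solving simultaneously: a = 9.33333, b = 10.7143.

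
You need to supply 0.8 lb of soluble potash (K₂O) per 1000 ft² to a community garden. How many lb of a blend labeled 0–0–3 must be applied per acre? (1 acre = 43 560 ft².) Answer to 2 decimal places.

Product per 1000 ft² = 0.8 / 3% = 26.6667 lb.
Convert to per acre: 26.6667 × 43.56 = 1161.6 lb.

1161.60 lb of product per acre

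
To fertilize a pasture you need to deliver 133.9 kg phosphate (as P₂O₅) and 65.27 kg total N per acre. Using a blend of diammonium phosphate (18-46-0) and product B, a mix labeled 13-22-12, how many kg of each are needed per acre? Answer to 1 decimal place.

Per-acre balance (a = diammonium phosphate, b = product B):
P₂O₅: 0.46·a + 0.22·b = 133.9
N: 0.18·a + 0.13·b = 65.27
Solving simultaneously: a = 150.871, b = 293.178.

150.9 kg diammonium phosphate, 293.2 kg product B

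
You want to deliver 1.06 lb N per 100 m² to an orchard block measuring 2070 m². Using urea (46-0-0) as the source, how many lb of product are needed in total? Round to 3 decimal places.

Product per 100 m² = 1.06 / 46% = 2.30435 lb.
Total product = 2.30435 × 2070 / 100 = 47.7 lb.

47.700 lb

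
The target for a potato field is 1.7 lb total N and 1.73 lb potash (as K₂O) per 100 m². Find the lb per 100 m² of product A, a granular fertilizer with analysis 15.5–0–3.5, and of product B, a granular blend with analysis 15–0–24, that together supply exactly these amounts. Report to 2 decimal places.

4.65 lb product A, 6.53 lb product B

With a, b = lb per 100 m² of product A and product B:
N: 0.155·a + 0.15·b = 1.7
K₂O: 0.035·a + 0.24·b = 1.73
Solving simultaneously: a = 4.64789, b = 6.53052.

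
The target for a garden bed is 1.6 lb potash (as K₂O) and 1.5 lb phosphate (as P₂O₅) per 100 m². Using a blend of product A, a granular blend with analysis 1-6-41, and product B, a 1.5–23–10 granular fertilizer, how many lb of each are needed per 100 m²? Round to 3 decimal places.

2.469 lb product A, 5.878 lb product B

Per-100 m² balance (a = product A, b = product B):
K₂O: 0.41·a + 0.1·b = 1.6
P₂O₅: 0.06·a + 0.23·b = 1.5
Eliminate b: (row1) − 0.1/0.23·(row2) → 0.383913·a = 0.947826, so a = 2.46886.
Then b = (1.5 − 0.06·2.46886) / 0.23 = 5.87769.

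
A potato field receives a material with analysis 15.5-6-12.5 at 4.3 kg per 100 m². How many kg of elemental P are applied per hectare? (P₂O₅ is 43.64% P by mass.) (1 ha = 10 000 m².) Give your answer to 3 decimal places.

11.259 kg P per hectare

P₂O₅ per 100 m² = 4.3 × 6% = 0.258 kg.
Elemental P = 0.258 × 0.4364 = 0.112591 kg per 100 m².
Convert to per hectare: 0.112591 × 100 = 11.2591 kg.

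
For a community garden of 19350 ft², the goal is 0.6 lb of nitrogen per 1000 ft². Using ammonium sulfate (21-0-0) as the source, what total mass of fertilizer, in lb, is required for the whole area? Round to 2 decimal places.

55.29 lb

Product per 1000 ft² = 0.6 / 21% = 2.85714 lb.
Total product = 2.85714 × 19350 / 1000 = 55.2857 lb.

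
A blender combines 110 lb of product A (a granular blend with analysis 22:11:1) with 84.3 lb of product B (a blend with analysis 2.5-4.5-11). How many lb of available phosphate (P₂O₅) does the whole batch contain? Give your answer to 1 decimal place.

15.9 lb P₂O₅

P₂O₅ mass = 11%×110 + 4.5%×84.3 = 15.8935 lb.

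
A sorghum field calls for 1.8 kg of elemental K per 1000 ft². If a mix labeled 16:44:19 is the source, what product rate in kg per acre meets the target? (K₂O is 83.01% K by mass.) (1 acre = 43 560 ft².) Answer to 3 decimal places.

As K₂O: 1.8 / 0.8301 = 2.16841 kg per 1000 ft².
Product per 1000 ft² = 2.16841 / 19% = 11.4127 kg.
Convert to per acre: 11.4127 × 43.56 = 497.1373 kg.

497.137 kg of product per acre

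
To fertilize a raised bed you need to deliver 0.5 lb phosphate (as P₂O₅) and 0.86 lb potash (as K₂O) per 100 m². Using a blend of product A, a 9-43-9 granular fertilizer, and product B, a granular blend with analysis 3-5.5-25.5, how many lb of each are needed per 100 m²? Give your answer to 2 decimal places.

Let a = lb of product A, b = lb of product B (per 100 m²).
P₂O₅: 0.43·a + 0.055·b = 0.5
K₂O: 0.09·a + 0.255·b = 0.86
Eliminate a: (row1) − 0.43/0.09·(row2) → -1.16333·b = -3.60889, so b = 3.1022.
Back-substitute: a = (0.5 − 0.055·3.1022) / 0.43 = 0.765998.

0.77 lb product A, 3.10 lb product B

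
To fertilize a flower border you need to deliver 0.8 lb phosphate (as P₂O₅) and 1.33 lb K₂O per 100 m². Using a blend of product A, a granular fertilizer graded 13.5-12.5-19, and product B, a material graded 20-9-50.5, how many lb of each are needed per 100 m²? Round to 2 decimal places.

Per-100 m² balance (a = product A, b = product B):
P₂O₅: 0.125·a + 0.09·b = 0.8
K₂O: 0.19·a + 0.505·b = 1.33
From row1: a = (0.8 − 0.09·b) / 0.125.
Into row2: 0.19·(0.8 − 0.09·b)/0.125 + 0.505·b = 1.33 → b = 0.309614, a = 6.17708.

6.18 lb product A, 0.31 lb product B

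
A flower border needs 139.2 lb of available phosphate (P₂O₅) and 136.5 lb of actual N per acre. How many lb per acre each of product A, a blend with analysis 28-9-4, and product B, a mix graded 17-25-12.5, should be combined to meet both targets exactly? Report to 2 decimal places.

Per-acre balance (a = product A, b = product B):
P₂O₅: 0.09·a + 0.25·b = 139.2
N: 0.28·a + 0.17·b = 136.5
Eliminate a: (row1) − 0.09/0.28·(row2) → 0.195357·b = 95.325, so b = 487.952.
Back-substitute: a = (139.2 − 0.25·487.952) / 0.09 = 191.243.

191.24 lb product A, 487.95 lb product B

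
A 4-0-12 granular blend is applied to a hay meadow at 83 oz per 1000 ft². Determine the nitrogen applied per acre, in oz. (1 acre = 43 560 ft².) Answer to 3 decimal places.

nitrogen per 1000 ft² = 83 × 4% = 3.32 oz.
Convert to per acre: 3.32 × 43.56 = 144.6192 oz.

144.619 oz N per acre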